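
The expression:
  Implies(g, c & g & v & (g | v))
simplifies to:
~g | (c & v)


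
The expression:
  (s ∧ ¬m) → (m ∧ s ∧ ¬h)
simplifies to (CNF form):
m ∨ ¬s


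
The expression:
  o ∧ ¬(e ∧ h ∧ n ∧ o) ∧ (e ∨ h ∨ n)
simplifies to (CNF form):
o ∧ (e ∨ h ∨ n) ∧ (¬e ∨ ¬h ∨ ¬n)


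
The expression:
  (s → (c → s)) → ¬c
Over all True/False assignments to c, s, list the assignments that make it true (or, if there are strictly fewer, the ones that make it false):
is true only for:
  c=False, s=False;
  c=False, s=True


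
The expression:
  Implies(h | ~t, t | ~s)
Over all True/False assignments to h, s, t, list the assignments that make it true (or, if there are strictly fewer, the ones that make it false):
is false only for:
  h=False, s=True, t=False;
  h=True, s=True, t=False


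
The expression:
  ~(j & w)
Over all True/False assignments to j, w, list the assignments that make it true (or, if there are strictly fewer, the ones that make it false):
is false only for:
  j=True, w=True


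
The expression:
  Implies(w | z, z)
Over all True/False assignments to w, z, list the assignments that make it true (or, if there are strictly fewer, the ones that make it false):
is false only for:
  w=True, z=False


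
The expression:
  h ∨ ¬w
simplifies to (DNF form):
h ∨ ¬w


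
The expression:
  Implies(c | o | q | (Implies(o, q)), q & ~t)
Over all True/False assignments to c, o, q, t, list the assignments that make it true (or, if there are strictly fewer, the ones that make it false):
is true only for:
  c=False, o=False, q=True, t=False;
  c=False, o=True, q=True, t=False;
  c=True, o=False, q=True, t=False;
  c=True, o=True, q=True, t=False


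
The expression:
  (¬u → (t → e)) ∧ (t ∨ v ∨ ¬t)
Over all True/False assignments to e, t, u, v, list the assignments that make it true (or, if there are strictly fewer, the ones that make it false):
is false only for:
  e=False, t=True, u=False, v=False;
  e=False, t=True, u=False, v=True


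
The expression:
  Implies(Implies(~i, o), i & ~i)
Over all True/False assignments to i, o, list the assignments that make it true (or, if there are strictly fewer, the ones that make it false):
is true only for:
  i=False, o=False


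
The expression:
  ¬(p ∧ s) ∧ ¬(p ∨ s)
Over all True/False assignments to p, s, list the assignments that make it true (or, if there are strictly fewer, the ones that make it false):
is true only for:
  p=False, s=False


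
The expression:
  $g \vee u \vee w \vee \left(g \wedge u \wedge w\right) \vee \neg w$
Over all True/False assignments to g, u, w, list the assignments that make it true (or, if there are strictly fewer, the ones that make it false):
is always true.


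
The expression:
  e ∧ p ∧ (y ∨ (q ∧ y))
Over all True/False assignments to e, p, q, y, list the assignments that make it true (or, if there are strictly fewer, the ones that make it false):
is true only for:
  e=True, p=True, q=False, y=True;
  e=True, p=True, q=True, y=True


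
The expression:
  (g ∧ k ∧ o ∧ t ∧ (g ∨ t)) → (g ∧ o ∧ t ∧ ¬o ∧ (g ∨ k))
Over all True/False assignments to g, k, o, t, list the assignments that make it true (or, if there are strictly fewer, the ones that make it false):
is false only for:
  g=True, k=True, o=True, t=True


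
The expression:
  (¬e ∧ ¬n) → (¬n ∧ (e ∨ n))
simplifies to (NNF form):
e ∨ n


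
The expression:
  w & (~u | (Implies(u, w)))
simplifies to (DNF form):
w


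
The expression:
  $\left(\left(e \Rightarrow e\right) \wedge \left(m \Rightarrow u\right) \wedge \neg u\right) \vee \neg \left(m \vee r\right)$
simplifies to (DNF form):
$\left(\neg m \wedge \neg r\right) \vee \left(\neg m \wedge \neg u\right)$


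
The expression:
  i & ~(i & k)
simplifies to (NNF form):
i & ~k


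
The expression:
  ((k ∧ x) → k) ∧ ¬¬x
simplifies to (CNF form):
x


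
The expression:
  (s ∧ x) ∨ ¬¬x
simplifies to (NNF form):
x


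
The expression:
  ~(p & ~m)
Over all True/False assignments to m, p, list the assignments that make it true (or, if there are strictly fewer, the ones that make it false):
is false only for:
  m=False, p=True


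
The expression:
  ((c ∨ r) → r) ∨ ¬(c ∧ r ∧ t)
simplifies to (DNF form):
True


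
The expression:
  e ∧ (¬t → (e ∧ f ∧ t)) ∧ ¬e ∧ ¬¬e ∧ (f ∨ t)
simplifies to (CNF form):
False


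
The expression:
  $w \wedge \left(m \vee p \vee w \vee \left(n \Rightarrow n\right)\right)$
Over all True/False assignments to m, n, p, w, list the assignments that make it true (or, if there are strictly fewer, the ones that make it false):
is true only for:
  m=False, n=False, p=False, w=True;
  m=False, n=False, p=True, w=True;
  m=False, n=True, p=False, w=True;
  m=False, n=True, p=True, w=True;
  m=True, n=False, p=False, w=True;
  m=True, n=False, p=True, w=True;
  m=True, n=True, p=False, w=True;
  m=True, n=True, p=True, w=True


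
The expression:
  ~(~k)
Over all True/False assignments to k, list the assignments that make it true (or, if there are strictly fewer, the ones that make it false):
is true only for:
  k=True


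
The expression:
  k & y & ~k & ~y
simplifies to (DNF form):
False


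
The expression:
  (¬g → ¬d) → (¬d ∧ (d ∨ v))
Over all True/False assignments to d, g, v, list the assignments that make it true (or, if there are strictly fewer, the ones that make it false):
is true only for:
  d=False, g=False, v=True;
  d=False, g=True, v=True;
  d=True, g=False, v=False;
  d=True, g=False, v=True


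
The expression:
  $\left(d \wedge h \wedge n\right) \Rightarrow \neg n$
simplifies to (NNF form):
$\neg d \vee \neg h \vee \neg n$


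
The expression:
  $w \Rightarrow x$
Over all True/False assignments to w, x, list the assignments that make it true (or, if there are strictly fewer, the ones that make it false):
is false only for:
  w=True, x=False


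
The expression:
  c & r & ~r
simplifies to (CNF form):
False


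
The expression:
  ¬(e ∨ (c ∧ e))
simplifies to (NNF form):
¬e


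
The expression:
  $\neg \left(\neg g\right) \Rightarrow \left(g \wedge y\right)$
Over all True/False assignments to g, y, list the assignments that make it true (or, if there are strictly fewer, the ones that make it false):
is false only for:
  g=True, y=False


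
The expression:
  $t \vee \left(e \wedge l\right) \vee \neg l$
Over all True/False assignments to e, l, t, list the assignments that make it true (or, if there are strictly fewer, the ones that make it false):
is false only for:
  e=False, l=True, t=False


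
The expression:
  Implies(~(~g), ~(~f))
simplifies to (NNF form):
f | ~g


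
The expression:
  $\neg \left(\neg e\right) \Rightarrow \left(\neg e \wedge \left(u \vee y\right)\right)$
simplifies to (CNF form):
$\neg e$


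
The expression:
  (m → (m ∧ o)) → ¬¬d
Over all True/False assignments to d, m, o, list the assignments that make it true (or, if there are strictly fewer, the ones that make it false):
is false only for:
  d=False, m=False, o=False;
  d=False, m=False, o=True;
  d=False, m=True, o=True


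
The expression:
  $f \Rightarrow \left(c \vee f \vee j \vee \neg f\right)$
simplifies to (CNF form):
$\text{True}$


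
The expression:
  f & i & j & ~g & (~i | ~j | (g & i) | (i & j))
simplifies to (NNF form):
f & i & j & ~g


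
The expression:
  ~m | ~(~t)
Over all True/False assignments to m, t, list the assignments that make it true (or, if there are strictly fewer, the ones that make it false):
is false only for:
  m=True, t=False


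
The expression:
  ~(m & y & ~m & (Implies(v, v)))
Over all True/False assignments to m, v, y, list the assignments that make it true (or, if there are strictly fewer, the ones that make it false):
is always true.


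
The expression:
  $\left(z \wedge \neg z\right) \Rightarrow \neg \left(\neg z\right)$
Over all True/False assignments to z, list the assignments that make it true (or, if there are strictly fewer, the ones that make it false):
is always true.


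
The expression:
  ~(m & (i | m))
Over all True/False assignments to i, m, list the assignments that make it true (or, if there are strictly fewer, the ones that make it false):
is true only for:
  i=False, m=False;
  i=True, m=False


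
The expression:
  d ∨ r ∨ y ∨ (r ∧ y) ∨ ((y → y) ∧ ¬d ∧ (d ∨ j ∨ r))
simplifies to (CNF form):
d ∨ j ∨ r ∨ y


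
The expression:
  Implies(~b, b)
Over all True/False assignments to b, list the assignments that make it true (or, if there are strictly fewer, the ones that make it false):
is true only for:
  b=True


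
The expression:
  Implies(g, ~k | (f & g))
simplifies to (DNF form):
f | ~g | ~k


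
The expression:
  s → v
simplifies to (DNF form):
v ∨ ¬s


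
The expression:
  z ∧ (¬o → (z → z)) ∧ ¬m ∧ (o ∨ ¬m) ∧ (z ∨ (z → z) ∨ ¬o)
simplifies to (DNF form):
z ∧ ¬m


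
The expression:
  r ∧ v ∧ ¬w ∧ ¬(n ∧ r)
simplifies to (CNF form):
r ∧ v ∧ ¬n ∧ ¬w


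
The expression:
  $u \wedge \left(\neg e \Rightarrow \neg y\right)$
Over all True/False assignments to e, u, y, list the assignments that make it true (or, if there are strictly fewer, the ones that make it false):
is true only for:
  e=False, u=True, y=False;
  e=True, u=True, y=False;
  e=True, u=True, y=True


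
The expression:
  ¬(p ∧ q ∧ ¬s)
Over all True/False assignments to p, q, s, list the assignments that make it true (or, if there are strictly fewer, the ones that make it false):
is false only for:
  p=True, q=True, s=False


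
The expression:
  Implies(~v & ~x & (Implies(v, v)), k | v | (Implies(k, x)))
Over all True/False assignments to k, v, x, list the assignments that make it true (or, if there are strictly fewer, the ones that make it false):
is always true.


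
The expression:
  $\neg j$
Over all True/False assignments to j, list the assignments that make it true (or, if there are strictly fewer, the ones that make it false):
is true only for:
  j=False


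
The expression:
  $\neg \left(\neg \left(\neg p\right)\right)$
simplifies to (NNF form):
$\neg p$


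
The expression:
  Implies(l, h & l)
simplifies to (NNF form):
h | ~l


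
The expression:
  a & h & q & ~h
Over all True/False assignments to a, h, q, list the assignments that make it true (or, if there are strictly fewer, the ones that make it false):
is never true.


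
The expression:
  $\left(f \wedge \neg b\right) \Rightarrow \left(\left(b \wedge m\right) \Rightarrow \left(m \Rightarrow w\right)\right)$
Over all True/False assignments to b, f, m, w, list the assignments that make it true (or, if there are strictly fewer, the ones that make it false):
is always true.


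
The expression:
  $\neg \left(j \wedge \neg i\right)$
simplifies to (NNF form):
$i \vee \neg j$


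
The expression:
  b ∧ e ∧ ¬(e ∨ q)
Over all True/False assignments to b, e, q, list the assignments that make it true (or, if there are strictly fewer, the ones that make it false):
is never true.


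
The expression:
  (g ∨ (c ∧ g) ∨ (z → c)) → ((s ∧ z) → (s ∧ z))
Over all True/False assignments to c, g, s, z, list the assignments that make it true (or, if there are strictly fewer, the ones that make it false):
is always true.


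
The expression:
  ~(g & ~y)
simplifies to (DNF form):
y | ~g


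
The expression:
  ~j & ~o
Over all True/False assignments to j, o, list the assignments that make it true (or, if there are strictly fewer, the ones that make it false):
is true only for:
  j=False, o=False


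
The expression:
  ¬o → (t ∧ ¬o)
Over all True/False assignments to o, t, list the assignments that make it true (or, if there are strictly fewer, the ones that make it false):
is false only for:
  o=False, t=False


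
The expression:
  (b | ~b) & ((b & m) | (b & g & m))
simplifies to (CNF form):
b & m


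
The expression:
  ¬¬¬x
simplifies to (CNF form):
¬x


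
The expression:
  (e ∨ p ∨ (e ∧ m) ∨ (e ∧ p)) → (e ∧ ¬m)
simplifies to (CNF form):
(e ∨ ¬p) ∧ (¬e ∨ ¬m)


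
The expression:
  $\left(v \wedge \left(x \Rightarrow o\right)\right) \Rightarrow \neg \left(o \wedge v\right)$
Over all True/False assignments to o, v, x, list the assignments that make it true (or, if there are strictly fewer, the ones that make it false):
is false only for:
  o=True, v=True, x=False;
  o=True, v=True, x=True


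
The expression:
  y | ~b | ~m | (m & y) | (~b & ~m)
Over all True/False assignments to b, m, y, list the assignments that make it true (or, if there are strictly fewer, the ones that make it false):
is false only for:
  b=True, m=True, y=False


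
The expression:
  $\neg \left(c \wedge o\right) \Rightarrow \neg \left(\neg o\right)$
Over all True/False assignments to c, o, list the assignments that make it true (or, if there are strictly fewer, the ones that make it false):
is true only for:
  c=False, o=True;
  c=True, o=True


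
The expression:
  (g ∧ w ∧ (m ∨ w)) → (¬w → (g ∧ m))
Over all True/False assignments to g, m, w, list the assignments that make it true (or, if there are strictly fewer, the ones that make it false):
is always true.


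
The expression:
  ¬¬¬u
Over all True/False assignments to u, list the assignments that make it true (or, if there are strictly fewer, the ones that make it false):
is true only for:
  u=False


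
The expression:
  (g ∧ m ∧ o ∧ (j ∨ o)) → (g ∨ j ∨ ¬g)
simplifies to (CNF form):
True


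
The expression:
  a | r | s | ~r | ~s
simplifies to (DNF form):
True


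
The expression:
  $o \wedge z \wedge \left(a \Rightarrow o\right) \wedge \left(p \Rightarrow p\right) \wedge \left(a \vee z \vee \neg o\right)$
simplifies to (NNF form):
$o \wedge z$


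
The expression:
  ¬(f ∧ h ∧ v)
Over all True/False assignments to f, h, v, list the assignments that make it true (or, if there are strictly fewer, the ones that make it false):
is false only for:
  f=True, h=True, v=True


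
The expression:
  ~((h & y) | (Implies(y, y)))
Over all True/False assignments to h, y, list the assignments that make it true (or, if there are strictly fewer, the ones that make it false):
is never true.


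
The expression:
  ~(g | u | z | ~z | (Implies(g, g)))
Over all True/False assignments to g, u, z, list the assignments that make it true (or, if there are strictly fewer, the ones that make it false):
is never true.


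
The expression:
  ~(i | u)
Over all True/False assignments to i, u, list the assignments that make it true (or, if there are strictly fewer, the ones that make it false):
is true only for:
  i=False, u=False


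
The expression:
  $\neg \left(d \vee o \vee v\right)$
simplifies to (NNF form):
$\neg d \wedge \neg o \wedge \neg v$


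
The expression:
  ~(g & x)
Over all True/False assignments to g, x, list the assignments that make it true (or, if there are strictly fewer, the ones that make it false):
is false only for:
  g=True, x=True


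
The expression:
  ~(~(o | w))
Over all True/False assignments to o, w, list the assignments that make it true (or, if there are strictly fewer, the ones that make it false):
is false only for:
  o=False, w=False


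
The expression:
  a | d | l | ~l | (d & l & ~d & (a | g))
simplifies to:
True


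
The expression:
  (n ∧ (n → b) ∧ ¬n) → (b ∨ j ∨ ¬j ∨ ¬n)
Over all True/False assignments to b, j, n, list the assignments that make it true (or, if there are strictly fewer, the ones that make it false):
is always true.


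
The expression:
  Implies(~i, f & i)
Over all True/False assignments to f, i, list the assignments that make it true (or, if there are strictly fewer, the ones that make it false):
is true only for:
  f=False, i=True;
  f=True, i=True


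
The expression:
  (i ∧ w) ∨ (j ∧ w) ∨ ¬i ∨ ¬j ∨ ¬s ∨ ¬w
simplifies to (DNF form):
True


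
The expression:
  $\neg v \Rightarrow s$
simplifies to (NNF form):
$s \vee v$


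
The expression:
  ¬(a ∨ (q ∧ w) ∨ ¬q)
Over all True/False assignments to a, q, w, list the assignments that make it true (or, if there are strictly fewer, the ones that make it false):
is true only for:
  a=False, q=True, w=False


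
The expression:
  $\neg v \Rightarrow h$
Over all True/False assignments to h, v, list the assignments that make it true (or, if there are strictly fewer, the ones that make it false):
is false only for:
  h=False, v=False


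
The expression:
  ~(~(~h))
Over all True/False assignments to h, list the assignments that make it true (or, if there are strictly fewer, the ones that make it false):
is true only for:
  h=False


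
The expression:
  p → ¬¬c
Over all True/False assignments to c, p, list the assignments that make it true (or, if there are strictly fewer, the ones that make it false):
is false only for:
  c=False, p=True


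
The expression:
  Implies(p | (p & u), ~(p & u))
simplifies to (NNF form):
~p | ~u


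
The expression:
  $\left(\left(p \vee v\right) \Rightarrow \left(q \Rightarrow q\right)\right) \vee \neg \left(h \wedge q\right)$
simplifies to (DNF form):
$\text{True}$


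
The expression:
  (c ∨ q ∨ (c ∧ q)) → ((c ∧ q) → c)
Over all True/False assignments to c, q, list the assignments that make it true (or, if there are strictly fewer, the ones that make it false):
is always true.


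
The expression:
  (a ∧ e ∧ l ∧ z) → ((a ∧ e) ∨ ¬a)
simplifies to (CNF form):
True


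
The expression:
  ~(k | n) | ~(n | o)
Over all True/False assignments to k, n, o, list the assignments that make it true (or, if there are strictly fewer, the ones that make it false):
is true only for:
  k=False, n=False, o=False;
  k=False, n=False, o=True;
  k=True, n=False, o=False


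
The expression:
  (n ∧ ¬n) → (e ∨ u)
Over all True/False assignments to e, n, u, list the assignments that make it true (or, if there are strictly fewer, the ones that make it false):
is always true.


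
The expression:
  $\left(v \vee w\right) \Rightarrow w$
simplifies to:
$w \vee \neg v$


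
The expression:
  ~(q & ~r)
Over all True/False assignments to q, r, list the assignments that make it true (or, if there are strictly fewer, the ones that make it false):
is false only for:
  q=True, r=False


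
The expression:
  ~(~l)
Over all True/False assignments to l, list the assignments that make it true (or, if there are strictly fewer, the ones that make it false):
is true only for:
  l=True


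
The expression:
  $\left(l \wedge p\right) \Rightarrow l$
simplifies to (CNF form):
$\text{True}$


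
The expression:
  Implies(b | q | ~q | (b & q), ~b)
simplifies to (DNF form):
~b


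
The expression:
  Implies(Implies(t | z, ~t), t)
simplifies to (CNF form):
t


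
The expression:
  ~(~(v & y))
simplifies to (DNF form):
v & y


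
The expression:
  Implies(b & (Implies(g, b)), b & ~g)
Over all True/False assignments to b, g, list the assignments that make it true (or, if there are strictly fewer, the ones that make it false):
is false only for:
  b=True, g=True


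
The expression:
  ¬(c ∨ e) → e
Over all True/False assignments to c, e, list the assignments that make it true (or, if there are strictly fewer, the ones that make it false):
is false only for:
  c=False, e=False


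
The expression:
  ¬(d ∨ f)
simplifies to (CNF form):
¬d ∧ ¬f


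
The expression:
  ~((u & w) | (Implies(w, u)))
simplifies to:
w & ~u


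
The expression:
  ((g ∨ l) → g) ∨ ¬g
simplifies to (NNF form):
True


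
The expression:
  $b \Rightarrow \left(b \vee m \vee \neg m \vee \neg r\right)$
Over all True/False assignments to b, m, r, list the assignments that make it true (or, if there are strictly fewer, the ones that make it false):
is always true.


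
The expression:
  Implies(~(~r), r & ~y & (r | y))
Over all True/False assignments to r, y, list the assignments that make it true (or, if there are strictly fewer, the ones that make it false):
is false only for:
  r=True, y=True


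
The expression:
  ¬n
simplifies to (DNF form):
¬n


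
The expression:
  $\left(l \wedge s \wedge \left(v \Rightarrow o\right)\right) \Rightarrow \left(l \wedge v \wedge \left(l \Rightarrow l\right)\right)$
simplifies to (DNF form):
$v \vee \neg l \vee \neg s$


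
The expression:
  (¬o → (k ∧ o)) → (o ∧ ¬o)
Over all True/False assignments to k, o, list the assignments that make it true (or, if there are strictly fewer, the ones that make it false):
is true only for:
  k=False, o=False;
  k=True, o=False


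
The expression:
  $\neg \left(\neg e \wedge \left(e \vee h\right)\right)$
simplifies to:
$e \vee \neg h$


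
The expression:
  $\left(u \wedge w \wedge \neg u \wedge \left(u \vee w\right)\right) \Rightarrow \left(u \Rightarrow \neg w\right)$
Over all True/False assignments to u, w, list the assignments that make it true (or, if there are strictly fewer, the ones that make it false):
is always true.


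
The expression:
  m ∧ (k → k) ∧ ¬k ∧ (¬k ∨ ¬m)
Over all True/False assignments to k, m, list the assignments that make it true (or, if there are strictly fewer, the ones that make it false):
is true only for:
  k=False, m=True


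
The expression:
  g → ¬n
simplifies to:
¬g ∨ ¬n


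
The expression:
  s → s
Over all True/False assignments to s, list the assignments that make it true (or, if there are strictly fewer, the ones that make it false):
is always true.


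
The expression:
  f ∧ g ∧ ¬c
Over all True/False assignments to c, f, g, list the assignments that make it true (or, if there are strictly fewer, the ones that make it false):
is true only for:
  c=False, f=True, g=True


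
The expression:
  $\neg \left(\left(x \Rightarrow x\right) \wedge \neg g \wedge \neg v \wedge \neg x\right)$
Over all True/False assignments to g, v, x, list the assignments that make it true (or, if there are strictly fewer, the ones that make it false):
is false only for:
  g=False, v=False, x=False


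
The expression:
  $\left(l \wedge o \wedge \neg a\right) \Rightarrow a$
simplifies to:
$a \vee \neg l \vee \neg o$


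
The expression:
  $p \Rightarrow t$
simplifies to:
$t \vee \neg p$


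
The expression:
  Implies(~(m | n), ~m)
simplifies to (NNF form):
True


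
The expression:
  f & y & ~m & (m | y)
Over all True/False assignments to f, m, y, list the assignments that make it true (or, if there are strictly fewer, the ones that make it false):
is true only for:
  f=True, m=False, y=True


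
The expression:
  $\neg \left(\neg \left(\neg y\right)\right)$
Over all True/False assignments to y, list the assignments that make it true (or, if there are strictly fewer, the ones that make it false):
is true only for:
  y=False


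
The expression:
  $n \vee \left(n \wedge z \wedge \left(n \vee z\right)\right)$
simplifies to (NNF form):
$n$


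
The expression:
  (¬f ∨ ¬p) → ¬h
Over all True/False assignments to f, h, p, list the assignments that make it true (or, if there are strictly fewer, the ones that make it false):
is false only for:
  f=False, h=True, p=False;
  f=False, h=True, p=True;
  f=True, h=True, p=False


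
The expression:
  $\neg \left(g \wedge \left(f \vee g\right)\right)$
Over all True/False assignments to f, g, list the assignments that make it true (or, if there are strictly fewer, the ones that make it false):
is true only for:
  f=False, g=False;
  f=True, g=False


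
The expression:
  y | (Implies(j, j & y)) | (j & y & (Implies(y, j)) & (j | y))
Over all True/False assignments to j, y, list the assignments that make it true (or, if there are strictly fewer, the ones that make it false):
is false only for:
  j=True, y=False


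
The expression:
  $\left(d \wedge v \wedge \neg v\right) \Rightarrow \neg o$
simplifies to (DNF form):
$\text{True}$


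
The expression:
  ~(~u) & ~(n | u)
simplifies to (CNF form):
False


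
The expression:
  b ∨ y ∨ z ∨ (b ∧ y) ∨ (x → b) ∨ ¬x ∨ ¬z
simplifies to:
True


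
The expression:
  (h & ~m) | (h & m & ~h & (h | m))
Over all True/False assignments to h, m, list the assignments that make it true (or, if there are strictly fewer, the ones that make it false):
is true only for:
  h=True, m=False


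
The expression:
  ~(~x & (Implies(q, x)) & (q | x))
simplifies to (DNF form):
True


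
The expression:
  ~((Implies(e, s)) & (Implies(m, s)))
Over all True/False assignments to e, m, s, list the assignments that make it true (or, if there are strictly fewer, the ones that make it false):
is true only for:
  e=False, m=True, s=False;
  e=True, m=False, s=False;
  e=True, m=True, s=False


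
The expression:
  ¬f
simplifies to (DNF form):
¬f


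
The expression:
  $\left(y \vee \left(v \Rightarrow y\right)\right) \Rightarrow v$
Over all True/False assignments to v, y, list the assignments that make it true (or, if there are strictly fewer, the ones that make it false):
is true only for:
  v=True, y=False;
  v=True, y=True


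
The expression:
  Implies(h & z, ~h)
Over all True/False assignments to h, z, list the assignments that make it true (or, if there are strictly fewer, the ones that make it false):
is false only for:
  h=True, z=True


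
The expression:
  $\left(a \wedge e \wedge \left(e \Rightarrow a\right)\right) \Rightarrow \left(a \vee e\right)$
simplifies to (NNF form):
$\text{True}$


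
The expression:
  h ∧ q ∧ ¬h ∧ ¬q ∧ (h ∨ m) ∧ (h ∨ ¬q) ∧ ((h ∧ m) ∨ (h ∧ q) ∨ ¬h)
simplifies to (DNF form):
False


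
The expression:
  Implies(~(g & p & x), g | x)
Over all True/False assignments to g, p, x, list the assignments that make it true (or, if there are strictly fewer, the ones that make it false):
is false only for:
  g=False, p=False, x=False;
  g=False, p=True, x=False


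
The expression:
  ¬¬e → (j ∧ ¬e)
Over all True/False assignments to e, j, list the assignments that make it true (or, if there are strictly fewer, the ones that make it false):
is true only for:
  e=False, j=False;
  e=False, j=True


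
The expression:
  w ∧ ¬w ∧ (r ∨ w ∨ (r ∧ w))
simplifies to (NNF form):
False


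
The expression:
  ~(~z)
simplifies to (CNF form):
z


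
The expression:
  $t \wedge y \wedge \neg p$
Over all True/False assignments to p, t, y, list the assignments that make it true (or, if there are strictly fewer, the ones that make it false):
is true only for:
  p=False, t=True, y=True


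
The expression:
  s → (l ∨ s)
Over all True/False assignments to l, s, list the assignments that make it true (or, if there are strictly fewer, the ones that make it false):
is always true.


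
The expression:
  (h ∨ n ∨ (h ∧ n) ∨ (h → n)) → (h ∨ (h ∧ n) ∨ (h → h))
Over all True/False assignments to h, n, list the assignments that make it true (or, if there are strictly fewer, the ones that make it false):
is always true.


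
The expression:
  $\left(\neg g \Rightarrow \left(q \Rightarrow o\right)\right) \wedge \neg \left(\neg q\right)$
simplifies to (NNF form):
$q \wedge \left(g \vee o\right)$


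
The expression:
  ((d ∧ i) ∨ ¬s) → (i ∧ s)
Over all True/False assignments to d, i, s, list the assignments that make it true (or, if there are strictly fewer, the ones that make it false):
is true only for:
  d=False, i=False, s=True;
  d=False, i=True, s=True;
  d=True, i=False, s=True;
  d=True, i=True, s=True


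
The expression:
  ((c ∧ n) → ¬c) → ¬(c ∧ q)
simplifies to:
n ∨ ¬c ∨ ¬q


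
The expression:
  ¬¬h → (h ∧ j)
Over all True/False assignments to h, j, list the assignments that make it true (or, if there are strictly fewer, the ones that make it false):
is false only for:
  h=True, j=False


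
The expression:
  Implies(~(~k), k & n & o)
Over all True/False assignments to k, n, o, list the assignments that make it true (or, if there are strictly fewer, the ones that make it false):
is false only for:
  k=True, n=False, o=False;
  k=True, n=False, o=True;
  k=True, n=True, o=False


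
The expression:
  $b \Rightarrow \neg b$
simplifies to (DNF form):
$\neg b$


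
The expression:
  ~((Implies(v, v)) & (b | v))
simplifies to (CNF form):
~b & ~v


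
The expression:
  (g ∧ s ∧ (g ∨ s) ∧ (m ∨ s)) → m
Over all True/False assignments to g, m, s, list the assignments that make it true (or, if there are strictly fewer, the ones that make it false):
is false only for:
  g=True, m=False, s=True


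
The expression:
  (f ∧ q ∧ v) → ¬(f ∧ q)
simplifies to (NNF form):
¬f ∨ ¬q ∨ ¬v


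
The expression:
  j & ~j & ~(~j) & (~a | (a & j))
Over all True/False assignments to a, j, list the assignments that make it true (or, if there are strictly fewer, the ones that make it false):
is never true.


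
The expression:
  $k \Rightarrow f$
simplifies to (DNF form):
$f \vee \neg k$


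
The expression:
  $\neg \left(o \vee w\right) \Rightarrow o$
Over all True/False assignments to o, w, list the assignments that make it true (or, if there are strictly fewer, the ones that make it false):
is false only for:
  o=False, w=False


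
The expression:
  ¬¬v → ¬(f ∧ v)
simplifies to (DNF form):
¬f ∨ ¬v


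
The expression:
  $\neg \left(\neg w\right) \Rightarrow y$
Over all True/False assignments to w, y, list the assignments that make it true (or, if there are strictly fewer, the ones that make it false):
is false only for:
  w=True, y=False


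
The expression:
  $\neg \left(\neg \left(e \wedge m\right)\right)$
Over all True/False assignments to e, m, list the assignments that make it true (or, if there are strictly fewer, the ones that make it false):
is true only for:
  e=True, m=True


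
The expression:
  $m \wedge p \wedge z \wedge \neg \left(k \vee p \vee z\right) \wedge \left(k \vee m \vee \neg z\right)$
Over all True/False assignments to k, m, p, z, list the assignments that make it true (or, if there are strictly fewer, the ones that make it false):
is never true.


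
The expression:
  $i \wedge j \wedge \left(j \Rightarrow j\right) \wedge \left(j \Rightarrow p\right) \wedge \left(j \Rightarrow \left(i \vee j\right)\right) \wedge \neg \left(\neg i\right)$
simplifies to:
$i \wedge j \wedge p$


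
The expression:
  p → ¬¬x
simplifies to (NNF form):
x ∨ ¬p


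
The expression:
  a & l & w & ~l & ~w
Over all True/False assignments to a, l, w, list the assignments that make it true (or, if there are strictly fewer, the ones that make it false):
is never true.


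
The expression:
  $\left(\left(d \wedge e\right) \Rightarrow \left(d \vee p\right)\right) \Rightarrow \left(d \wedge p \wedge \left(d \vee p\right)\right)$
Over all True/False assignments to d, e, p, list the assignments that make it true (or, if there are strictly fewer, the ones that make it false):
is true only for:
  d=True, e=False, p=True;
  d=True, e=True, p=True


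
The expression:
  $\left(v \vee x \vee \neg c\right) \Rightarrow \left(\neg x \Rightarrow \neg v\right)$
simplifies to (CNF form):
$x \vee \neg v$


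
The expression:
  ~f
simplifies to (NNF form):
~f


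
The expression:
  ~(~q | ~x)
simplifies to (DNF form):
q & x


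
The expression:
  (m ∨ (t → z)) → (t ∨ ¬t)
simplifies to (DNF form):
True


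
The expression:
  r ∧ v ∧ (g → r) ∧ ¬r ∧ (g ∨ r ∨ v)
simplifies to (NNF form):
False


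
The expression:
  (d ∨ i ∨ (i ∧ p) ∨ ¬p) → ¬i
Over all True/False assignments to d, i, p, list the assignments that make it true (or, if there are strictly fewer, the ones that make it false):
is true only for:
  d=False, i=False, p=False;
  d=False, i=False, p=True;
  d=True, i=False, p=False;
  d=True, i=False, p=True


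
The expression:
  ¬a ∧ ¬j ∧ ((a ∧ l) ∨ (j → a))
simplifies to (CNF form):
¬a ∧ ¬j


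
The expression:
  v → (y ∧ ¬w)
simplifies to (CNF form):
(y ∨ ¬v) ∧ (¬v ∨ ¬w)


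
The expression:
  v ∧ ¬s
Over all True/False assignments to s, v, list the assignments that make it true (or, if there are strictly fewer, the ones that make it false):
is true only for:
  s=False, v=True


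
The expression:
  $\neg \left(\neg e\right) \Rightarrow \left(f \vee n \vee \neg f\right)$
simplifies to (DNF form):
$\text{True}$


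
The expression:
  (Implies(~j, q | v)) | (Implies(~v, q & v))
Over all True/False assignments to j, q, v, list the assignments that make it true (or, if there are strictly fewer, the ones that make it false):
is false only for:
  j=False, q=False, v=False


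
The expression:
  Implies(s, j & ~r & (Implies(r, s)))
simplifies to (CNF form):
(j | ~s) & (~r | ~s)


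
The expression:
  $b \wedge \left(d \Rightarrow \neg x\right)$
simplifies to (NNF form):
$b \wedge \left(\neg d \vee \neg x\right)$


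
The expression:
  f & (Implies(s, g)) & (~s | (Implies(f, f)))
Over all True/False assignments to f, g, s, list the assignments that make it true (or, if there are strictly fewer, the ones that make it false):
is true only for:
  f=True, g=False, s=False;
  f=True, g=True, s=False;
  f=True, g=True, s=True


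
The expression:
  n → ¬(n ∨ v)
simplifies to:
¬n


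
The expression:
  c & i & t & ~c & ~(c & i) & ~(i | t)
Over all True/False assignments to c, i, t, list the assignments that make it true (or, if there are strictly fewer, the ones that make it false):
is never true.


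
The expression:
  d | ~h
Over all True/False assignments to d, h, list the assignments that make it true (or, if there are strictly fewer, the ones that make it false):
is false only for:
  d=False, h=True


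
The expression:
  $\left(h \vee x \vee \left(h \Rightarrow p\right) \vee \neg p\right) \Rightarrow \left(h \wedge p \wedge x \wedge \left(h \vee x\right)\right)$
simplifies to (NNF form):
$h \wedge p \wedge x$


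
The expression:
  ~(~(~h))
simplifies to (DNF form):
~h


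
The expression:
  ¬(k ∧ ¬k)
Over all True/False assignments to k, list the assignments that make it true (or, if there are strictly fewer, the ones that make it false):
is always true.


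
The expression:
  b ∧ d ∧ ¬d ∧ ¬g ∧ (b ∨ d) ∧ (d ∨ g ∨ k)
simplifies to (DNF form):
False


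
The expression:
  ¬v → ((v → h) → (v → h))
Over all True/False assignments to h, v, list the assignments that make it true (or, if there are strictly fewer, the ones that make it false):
is always true.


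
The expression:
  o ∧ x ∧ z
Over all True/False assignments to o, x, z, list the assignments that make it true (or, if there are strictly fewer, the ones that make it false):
is true only for:
  o=True, x=True, z=True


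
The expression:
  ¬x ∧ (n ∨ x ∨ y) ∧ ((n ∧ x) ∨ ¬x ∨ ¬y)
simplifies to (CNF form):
¬x ∧ (n ∨ y)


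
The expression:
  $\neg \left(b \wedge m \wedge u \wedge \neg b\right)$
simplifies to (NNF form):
$\text{True}$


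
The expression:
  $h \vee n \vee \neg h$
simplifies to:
$\text{True}$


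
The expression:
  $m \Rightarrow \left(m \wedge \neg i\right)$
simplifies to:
$\neg i \vee \neg m$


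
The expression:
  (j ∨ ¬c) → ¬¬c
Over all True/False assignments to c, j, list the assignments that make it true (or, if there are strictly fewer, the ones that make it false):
is true only for:
  c=True, j=False;
  c=True, j=True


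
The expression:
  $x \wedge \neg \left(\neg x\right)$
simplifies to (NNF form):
$x$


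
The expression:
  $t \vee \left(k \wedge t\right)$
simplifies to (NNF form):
$t$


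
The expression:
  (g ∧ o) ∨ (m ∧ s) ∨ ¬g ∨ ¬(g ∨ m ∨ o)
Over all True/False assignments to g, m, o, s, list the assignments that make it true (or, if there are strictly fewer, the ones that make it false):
is false only for:
  g=True, m=False, o=False, s=False;
  g=True, m=False, o=False, s=True;
  g=True, m=True, o=False, s=False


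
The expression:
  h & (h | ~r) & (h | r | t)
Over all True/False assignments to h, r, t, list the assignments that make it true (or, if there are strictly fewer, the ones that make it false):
is true only for:
  h=True, r=False, t=False;
  h=True, r=False, t=True;
  h=True, r=True, t=False;
  h=True, r=True, t=True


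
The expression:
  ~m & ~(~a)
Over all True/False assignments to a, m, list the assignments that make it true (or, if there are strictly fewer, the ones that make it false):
is true only for:
  a=True, m=False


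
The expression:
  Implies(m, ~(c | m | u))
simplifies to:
~m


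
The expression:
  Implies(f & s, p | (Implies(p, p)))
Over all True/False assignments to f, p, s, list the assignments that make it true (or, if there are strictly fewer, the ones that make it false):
is always true.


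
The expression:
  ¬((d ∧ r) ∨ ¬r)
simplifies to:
r ∧ ¬d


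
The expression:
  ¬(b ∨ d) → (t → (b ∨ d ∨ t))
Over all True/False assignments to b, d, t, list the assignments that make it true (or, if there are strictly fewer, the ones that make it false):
is always true.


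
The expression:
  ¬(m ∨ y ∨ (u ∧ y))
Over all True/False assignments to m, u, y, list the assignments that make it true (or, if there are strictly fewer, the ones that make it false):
is true only for:
  m=False, u=False, y=False;
  m=False, u=True, y=False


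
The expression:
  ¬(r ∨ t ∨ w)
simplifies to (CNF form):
¬r ∧ ¬t ∧ ¬w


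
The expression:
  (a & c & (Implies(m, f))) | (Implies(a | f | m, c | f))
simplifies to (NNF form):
c | f | (~a & ~m)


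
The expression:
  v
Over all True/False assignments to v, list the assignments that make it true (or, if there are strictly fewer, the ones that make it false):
is true only for:
  v=True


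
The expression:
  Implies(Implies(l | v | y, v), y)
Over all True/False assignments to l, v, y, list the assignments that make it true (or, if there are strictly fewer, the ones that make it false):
is false only for:
  l=False, v=False, y=False;
  l=False, v=True, y=False;
  l=True, v=True, y=False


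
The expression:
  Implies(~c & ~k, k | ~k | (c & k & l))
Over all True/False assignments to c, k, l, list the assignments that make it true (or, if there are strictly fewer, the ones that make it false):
is always true.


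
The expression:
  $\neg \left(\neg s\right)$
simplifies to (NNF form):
$s$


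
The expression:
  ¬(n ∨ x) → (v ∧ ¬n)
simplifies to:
n ∨ v ∨ x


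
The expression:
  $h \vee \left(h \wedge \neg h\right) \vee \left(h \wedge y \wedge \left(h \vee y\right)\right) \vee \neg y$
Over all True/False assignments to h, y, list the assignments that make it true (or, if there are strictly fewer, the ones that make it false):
is false only for:
  h=False, y=True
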